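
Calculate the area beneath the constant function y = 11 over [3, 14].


The area under a constant function y = 11 is a rectangle.
Width = 14 - 3 = 11
Height = 11
Area = width * height
= 11 * 11
= 121

121


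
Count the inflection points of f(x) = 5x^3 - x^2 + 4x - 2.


Inflection points occur where f''(x) = 0 and concavity changes.
f(x) = 5x^3 - x^2 + 4x - 2
f'(x) = 15x^2 - 2x + 4
f''(x) = 30x - 2
Set f''(x) = 0:
30x - 2 = 0
x = 2 / 30 = 1/15
Since f''(x) is linear (degree 1), it changes sign at this point.
Therefore there is exactly 1 inflection point.

1


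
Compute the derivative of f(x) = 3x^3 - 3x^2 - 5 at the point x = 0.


Differentiate f(x) = 3x^3 - 3x^2 - 5 term by term:
f'(x) = 9x^2 - 6x
Substitute x = 0:
f'(0) = 9 * 0^2 - 6 * 0 + 0
= 0 + 0 + 0
= 0

0


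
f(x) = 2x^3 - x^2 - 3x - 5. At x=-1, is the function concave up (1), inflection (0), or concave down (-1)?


Concavity is determined by the sign of f''(x).
f(x) = 2x^3 - x^2 - 3x - 5
f'(x) = 6x^2 - 2x - 3
f''(x) = 12x - 2
f''(-1) = 12 * (-1) - 2
= -12 - 2
= -14
Since f''(-1) < 0, the function is concave down (-1)

-1


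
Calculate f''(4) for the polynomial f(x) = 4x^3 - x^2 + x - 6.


First derivative:
f'(x) = 12x^2 - 2x + 1
Second derivative:
f''(x) = 24x - 2
Substitute x = 4:
f''(4) = 24 * 4 - 2
= 96 - 2
= 94

94


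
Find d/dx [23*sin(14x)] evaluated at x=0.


Apply the chain rule to differentiate 23*sin(14x):
d/dx [23*sin(14x)]
= 23 * cos(14x) * d/dx(14x)
= 23 * 14 * cos(14x)
= 322 * cos(14x)
Evaluate at x = 0:
= 322 * cos(0)
= 322 * 1
= 322

322


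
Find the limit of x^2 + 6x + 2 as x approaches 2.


Since polynomials are continuous, we use direct substitution.
lim(x->2) of x^2 + 6x + 2
= 1 * 2^2 + 6 * 2 + 2
= 4 + 12 + 2
= 18

18


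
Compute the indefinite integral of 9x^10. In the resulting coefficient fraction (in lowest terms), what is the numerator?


Apply the power rule for integration:
integral of ax^n dx = a/(n+1) * x^(n+1) + C
integral of 9x^10 dx
= 9/11 * x^11 + C
The coefficient in lowest terms is 9/11, and its numerator is 9

9


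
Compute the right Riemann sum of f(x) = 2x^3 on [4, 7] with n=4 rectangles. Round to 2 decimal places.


Right Riemann sum uses right endpoints of each subinterval.
Interval: [4, 7], n = 4
dx = (7 - 4) / 4 = 3/4
Right endpoints: [19/4, 11/2, 25/4, 7]
f values: [6859/32, 1331/4, 15625/32, 686]
Sum = dx * (sum of f values)
= 3/4 * 13771/8
= 41313/32 ≈ 1291.03

1291.03


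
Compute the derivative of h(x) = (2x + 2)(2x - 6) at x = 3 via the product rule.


Let u(x) = 2x + 2 and v(x) = 2x - 6
u'(x) = 2
v'(x) = 2
Product rule: h'(x) = u'(x)*v(x) + u(x)*v'(x)
= 2 * (2x - 6) + (2x + 2) * 2
At x = 3:
u(3) = 2 * 3 + 2 = 8
v(3) = 2 * 3 - 6 = 0
h'(3) = 2 * 0 + 8 * 2
= 0 + 16
= 16

16


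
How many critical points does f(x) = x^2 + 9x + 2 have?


Find where f'(x) = 0:
f'(x) = 2x + 9
Set f'(x) = 0:
2x + 9 = 0
x = -9 / 2 = -9/2
This is a linear equation in x, so there is exactly one solution.
Number of critical points: 1

1


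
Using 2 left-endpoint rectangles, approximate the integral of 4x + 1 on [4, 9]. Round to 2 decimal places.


Left Riemann sum uses left endpoints of each subinterval.
Interval: [4, 9], n = 2
dx = (9 - 4) / 2 = 5/2
Left endpoints: [4, 13/2]
f values: [17, 27]
Sum = dx * (sum of f values)
= 5/2 * 44
= 110 = 110.00

110.00


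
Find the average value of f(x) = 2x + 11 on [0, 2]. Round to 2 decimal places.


Average value = 1/(b-a) * integral from a to b of f(x) dx
First compute the integral of 2x + 11:
F(x) = x^2 + 11x
F(2) = 1 * 4 + 11 * 2 = 26
F(0) = 1 * 0 + 11 * 0 = 0
Integral = 26 - 0 = 26
Average = 26 / (2 - 0) = 26 / 2
= 13 = 13.00

13.00


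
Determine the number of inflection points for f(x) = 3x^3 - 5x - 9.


Inflection points occur where f''(x) = 0 and concavity changes.
f(x) = 3x^3 - 5x - 9
f'(x) = 9x^2 - 5
f''(x) = 18x
Set f''(x) = 0:
18x = 0
x = 0 / 18 = 0
Since f''(x) is linear (degree 1), it changes sign at this point.
Therefore there is exactly 1 inflection point.

1


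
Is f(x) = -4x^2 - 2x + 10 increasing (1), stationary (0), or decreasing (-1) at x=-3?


Compute f'(x) to determine behavior:
f'(x) = -8x - 2
f'(-3) = -8 * (-3) - 2
= 24 - 2
= 22
Since f'(-3) > 0, the function is increasing (1)

1


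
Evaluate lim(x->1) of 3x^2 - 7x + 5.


Since polynomials are continuous, we use direct substitution.
lim(x->1) of 3x^2 - 7x + 5
= 3 * 1^2 - 7 * 1 + 5
= 3 - 7 + 5
= 1

1


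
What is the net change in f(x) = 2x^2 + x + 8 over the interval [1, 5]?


Net change = f(b) - f(a)
f(x) = 2x^2 + x + 8
Compute f(5):
f(5) = 2 * 5^2 + 1 * 5 + 8
= 50 + 5 + 8
= 63
Compute f(1):
f(1) = 2 * 1^2 + 1 * 1 + 8
= 2 + 1 + 8
= 11
Net change = 63 - 11 = 52

52


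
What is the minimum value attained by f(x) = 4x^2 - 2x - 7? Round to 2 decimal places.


For a quadratic f(x) = ax^2 + bx + c with a > 0, the minimum is at the vertex.
Vertex x-coordinate: x = -b/(2a)
x = -(-2) / (2 * 4)
x = 2/8 = 1/4
Substitute back to find the minimum value:
f(1/4) = 4 * (1/4)^2 - 2 * (1/4) - 7
= 1/4 - 1/2 - 7
= -29/4 = -7.25

-7.25


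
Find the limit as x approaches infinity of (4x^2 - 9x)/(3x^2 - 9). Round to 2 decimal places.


For limits at infinity with equal-degree polynomials,
we compare leading coefficients.
Numerator leading term: 4x^2
Denominator leading term: 3x^2
Divide both by x^2:
lim = (4 - 9/x) / (3 - 9/x^2)
As x -> infinity, the 1/x and 1/x^2 terms vanish:
= 4/3 ≈ 1.33

1.33


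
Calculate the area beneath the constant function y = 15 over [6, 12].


The area under a constant function y = 15 is a rectangle.
Width = 12 - 6 = 6
Height = 15
Area = width * height
= 6 * 15
= 90

90


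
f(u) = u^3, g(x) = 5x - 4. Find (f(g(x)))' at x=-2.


Using the chain rule: (f(g(x)))' = f'(g(x)) * g'(x)
First, find g(-2):
g(-2) = 5 * (-2) - 4 = -14
Next, f'(u) = 3u^2
And g'(x) = 5
So f'(g(-2)) * g'(-2)
= 3 * (-14)^2 * 5
= 3 * 196 * 5
= 2940

2940


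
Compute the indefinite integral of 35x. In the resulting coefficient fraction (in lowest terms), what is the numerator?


Apply the power rule for integration:
integral of ax^n dx = a/(n+1) * x^(n+1) + C
integral of 35x dx
= 35/2 * x^2 + C
The coefficient in lowest terms is 35/2, and its numerator is 35

35


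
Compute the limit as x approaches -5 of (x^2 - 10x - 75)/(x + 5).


Direct substitution gives 0/0, so we factor the numerator.
Factor: (x^2 - 10x - 75) = (x + 5)(x - 15)
Cancel the common factor (x + 5):
(x^2 - 10x - 75)/(x + 5) = (x - 15)
Now substitute x = -5:
= (-5) - (15) = -20

-20


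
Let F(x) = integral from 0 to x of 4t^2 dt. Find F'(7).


By the Fundamental Theorem of Calculus (Part 1):
If F(x) = integral from 0 to x of f(t) dt, then F'(x) = f(x)
Here f(t) = 4t^2
So F'(x) = 4x^2
Evaluate at x = 7:
F'(7) = 4 * 7^2
= 4 * 49
= 196

196


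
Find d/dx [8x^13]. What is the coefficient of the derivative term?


We apply the power rule: d/dx [ax^n] = a*n * x^(n-1)
d/dx [8x^13]
= 8 * 13 * x^(13-1)
= 104x^12
The coefficient is 104

104


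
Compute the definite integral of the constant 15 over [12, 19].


The integral of a constant k over [a, b] equals k * (b - a).
integral from 12 to 19 of 15 dx
= 15 * (19 - 12)
= 15 * 7
= 105

105


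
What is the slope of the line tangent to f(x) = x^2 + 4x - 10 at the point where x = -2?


The slope of the tangent line equals f'(x) at the point.
f(x) = x^2 + 4x - 10
f'(x) = 2x + 4
At x = -2:
f'(-2) = 2 * (-2) + 4
= -4 + 4
= 0

0


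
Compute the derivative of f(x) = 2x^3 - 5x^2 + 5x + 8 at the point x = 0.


Differentiate f(x) = 2x^3 - 5x^2 + 5x + 8 term by term:
f'(x) = 6x^2 - 10x + 5
Substitute x = 0:
f'(0) = 6 * 0^2 - 10 * 0 + 5
= 0 + 0 + 5
= 5

5


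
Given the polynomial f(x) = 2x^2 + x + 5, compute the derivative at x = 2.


Differentiate term by term using power and sum rules:
f(x) = 2x^2 + x + 5
f'(x) = 4x + 1
Substitute x = 2:
f'(2) = 4 * 2 + 1
= 8 + 1
= 9

9


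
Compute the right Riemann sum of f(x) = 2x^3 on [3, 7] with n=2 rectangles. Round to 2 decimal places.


Right Riemann sum uses right endpoints of each subinterval.
Interval: [3, 7], n = 2
dx = (7 - 3) / 2 = 2
Right endpoints: [5, 7]
f values: [250, 686]
Sum = dx * (sum of f values)
= 2 * 936
= 1872 = 1872.00

1872.00


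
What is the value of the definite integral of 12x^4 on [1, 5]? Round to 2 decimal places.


Find the antiderivative of 12x^4:
F(x) = 12/5 * x^5
Apply the Fundamental Theorem of Calculus:
F(5) - F(1)
= 12/5 * 5^5 - 12/5 * 1^5
= 12/5 * (3125 - 1)
= 12/5 * 3124
= 37488/5 = 7497.60

7497.60


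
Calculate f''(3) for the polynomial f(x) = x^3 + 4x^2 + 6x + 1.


First derivative:
f'(x) = 3x^2 + 8x + 6
Second derivative:
f''(x) = 6x + 8
Substitute x = 3:
f''(3) = 6 * 3 + 8
= 18 + 8
= 26

26


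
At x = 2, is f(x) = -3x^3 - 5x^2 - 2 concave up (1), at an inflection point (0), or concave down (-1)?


Concavity is determined by the sign of f''(x).
f(x) = -3x^3 - 5x^2 - 2
f'(x) = -9x^2 - 10x
f''(x) = -18x - 10
f''(2) = -18 * 2 - 10
= -36 - 10
= -46
Since f''(2) < 0, the function is concave down (-1)

-1


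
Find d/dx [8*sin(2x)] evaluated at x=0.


Apply the chain rule to differentiate 8*sin(2x):
d/dx [8*sin(2x)]
= 8 * cos(2x) * d/dx(2x)
= 8 * 2 * cos(2x)
= 16 * cos(2x)
Evaluate at x = 0:
= 16 * cos(0)
= 16 * 1
= 16

16


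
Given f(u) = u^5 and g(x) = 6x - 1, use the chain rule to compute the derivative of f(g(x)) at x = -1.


Using the chain rule: (f(g(x)))' = f'(g(x)) * g'(x)
First, find g(-1):
g(-1) = 6 * (-1) - 1 = -7
Next, f'(u) = 5u^4
And g'(x) = 6
So f'(g(-1)) * g'(-1)
= 5 * (-7)^4 * 6
= 5 * 2401 * 6
= 72030

72030


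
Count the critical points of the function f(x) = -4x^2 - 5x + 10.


Find where f'(x) = 0:
f'(x) = -8x - 5
Set f'(x) = 0:
-8x - 5 = 0
x = 5 / (-8) = -5/8
This is a linear equation in x, so there is exactly one solution.
Number of critical points: 1

1


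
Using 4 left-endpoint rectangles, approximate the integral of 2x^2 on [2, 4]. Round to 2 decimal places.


Left Riemann sum uses left endpoints of each subinterval.
Interval: [2, 4], n = 4
dx = (4 - 2) / 4 = 1/2
Left endpoints: [2, 5/2, 3, 7/2]
f values: [8, 25/2, 18, 49/2]
Sum = dx * (sum of f values)
= 1/2 * 63
= 63/2 = 31.50

31.50


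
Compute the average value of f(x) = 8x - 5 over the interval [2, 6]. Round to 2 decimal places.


Average value = 1/(b-a) * integral from a to b of f(x) dx
First compute the integral of 8x - 5:
F(x) = 4x^2 - 5x
F(6) = 4 * 36 - 5 * 6 = 114
F(2) = 4 * 4 - 5 * 2 = 6
Integral = 114 - 6 = 108
Average = 108 / (6 - 2) = 108 / 4
= 27 = 27.00

27.00


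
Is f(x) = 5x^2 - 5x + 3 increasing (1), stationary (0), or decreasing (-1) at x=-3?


Compute f'(x) to determine behavior:
f'(x) = 10x - 5
f'(-3) = 10 * (-3) - 5
= -30 - 5
= -35
Since f'(-3) < 0, the function is decreasing (-1)

-1


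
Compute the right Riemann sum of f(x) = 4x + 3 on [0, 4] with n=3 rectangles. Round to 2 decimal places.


Right Riemann sum uses right endpoints of each subinterval.
Interval: [0, 4], n = 3
dx = (4 - 0) / 3 = 4/3
Right endpoints: [4/3, 8/3, 4]
f values: [25/3, 41/3, 19]
Sum = dx * (sum of f values)
= 4/3 * 41
= 164/3 ≈ 54.67

54.67


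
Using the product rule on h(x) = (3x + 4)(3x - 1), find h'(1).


Let u(x) = 3x + 4 and v(x) = 3x - 1
u'(x) = 3
v'(x) = 3
Product rule: h'(x) = u'(x)*v(x) + u(x)*v'(x)
= 3 * (3x - 1) + (3x + 4) * 3
At x = 1:
u(1) = 3 * 1 + 4 = 7
v(1) = 3 * 1 - 1 = 2
h'(1) = 3 * 2 + 7 * 3
= 6 + 21
= 27

27


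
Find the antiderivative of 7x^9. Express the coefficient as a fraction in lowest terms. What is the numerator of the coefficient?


Apply the power rule for integration:
integral of ax^n dx = a/(n+1) * x^(n+1) + C
integral of 7x^9 dx
= 7/10 * x^10 + C
The coefficient in lowest terms is 7/10, and its numerator is 7

7


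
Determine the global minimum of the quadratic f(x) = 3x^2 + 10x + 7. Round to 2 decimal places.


For a quadratic f(x) = ax^2 + bx + c with a > 0, the minimum is at the vertex.
Vertex x-coordinate: x = -b/(2a)
x = -(10) / (2 * 3)
x = -10/6 = -5/3
Substitute back to find the minimum value:
f(-5/3) = 3 * (-5/3)^2 + 10 * (-5/3) + 7
= 25/3 - 50/3 + 7
= -4/3 ≈ -1.33

-1.33


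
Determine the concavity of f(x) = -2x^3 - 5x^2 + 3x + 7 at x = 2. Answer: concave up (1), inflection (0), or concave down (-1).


Concavity is determined by the sign of f''(x).
f(x) = -2x^3 - 5x^2 + 3x + 7
f'(x) = -6x^2 - 10x + 3
f''(x) = -12x - 10
f''(2) = -12 * 2 - 10
= -24 - 10
= -34
Since f''(2) < 0, the function is concave down (-1)

-1


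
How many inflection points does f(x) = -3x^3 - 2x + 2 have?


Inflection points occur where f''(x) = 0 and concavity changes.
f(x) = -3x^3 - 2x + 2
f'(x) = -9x^2 - 2
f''(x) = -18x
Set f''(x) = 0:
-18x = 0
x = 0 / (-18) = 0
Since f''(x) is linear (degree 1), it changes sign at this point.
Therefore there is exactly 1 inflection point.

1


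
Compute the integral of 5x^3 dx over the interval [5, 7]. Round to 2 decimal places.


Find the antiderivative of 5x^3:
F(x) = 5/4 * x^4
Apply the Fundamental Theorem of Calculus:
F(7) - F(5)
= 5/4 * 7^4 - 5/4 * 5^4
= 5/4 * (2401 - 625)
= 5/4 * 1776
= 2220 = 2220.00

2220.00


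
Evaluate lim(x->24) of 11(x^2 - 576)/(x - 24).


Direct substitution gives 0/0, so we factor the numerator.
Factor: 11(x^2 - 576) = 11 * (x - 24)(x + 24)
Cancel the common factor (x - 24):
11(x^2 - 576)/(x - 24) = 11 * (x + 24)
Now substitute x = 24:
= 11 * (24 + 24) = 528

528


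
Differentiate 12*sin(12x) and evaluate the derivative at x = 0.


Apply the chain rule to differentiate 12*sin(12x):
d/dx [12*sin(12x)]
= 12 * cos(12x) * d/dx(12x)
= 12 * 12 * cos(12x)
= 144 * cos(12x)
Evaluate at x = 0:
= 144 * cos(0)
= 144 * 1
= 144

144


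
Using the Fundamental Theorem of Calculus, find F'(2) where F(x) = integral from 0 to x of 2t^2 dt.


By the Fundamental Theorem of Calculus (Part 1):
If F(x) = integral from 0 to x of f(t) dt, then F'(x) = f(x)
Here f(t) = 2t^2
So F'(x) = 2x^2
Evaluate at x = 2:
F'(2) = 2 * 2^2
= 2 * 4
= 8

8


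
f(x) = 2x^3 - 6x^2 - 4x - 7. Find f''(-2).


First derivative:
f'(x) = 6x^2 - 12x - 4
Second derivative:
f''(x) = 12x - 12
Substitute x = -2:
f''(-2) = 12 * (-2) - 12
= -24 - 12
= -36

-36


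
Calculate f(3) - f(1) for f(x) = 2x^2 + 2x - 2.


Net change = f(b) - f(a)
f(x) = 2x^2 + 2x - 2
Compute f(3):
f(3) = 2 * 3^2 + 2 * 3 - 2
= 18 + 6 - 2
= 22
Compute f(1):
f(1) = 2 * 1^2 + 2 * 1 - 2
= 2 + 2 - 2
= 2
Net change = 22 - 2 = 20

20


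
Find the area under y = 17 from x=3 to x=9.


The area under a constant function y = 17 is a rectangle.
Width = 9 - 3 = 6
Height = 17
Area = width * height
= 6 * 17
= 102

102


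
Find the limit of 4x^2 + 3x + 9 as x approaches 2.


Since polynomials are continuous, we use direct substitution.
lim(x->2) of 4x^2 + 3x + 9
= 4 * 2^2 + 3 * 2 + 9
= 16 + 6 + 9
= 31

31


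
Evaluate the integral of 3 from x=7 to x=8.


The integral of a constant k over [a, b] equals k * (b - a).
integral from 7 to 8 of 3 dx
= 3 * (8 - 7)
= 3 * 1
= 3

3


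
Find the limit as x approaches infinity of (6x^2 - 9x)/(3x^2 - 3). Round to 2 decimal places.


For limits at infinity with equal-degree polynomials,
we compare leading coefficients.
Numerator leading term: 6x^2
Denominator leading term: 3x^2
Divide both by x^2:
lim = (6 - 9/x) / (3 - 3/x^2)
As x -> infinity, the 1/x and 1/x^2 terms vanish:
= 6/3 = 2 = 2.00

2.00


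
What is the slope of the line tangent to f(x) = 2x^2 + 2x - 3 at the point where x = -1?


The slope of the tangent line equals f'(x) at the point.
f(x) = 2x^2 + 2x - 3
f'(x) = 4x + 2
At x = -1:
f'(-1) = 4 * (-1) + 2
= -4 + 2
= -2

-2


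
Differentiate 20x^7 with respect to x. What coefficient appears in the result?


We apply the power rule: d/dx [ax^n] = a*n * x^(n-1)
d/dx [20x^7]
= 20 * 7 * x^(7-1)
= 140x^6
The coefficient is 140

140


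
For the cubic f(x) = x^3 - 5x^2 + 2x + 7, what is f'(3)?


Differentiate f(x) = x^3 - 5x^2 + 2x + 7 term by term:
f'(x) = 3x^2 - 10x + 2
Substitute x = 3:
f'(3) = 3 * 3^2 - 10 * 3 + 2
= 27 - 30 + 2
= -1

-1


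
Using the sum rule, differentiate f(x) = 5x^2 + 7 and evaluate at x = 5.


Differentiate term by term using power and sum rules:
f(x) = 5x^2 + 7
f'(x) = 10x
Substitute x = 5:
f'(5) = 10 * 5 + 0
= 50 + 0
= 50

50


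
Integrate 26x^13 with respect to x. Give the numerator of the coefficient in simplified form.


Apply the power rule for integration:
integral of ax^n dx = a/(n+1) * x^(n+1) + C
integral of 26x^13 dx
= 26/14 * x^14 + C
= 13/7 * x^14 + C
The coefficient in lowest terms is 13/7, and its numerator is 13

13


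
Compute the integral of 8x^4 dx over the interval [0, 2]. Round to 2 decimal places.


Find the antiderivative of 8x^4:
F(x) = 8/5 * x^5
Apply the Fundamental Theorem of Calculus:
F(2) - F(0)
= 8/5 * 2^5 - 8/5 * 0^5
= 8/5 * (32 - 0)
= 8/5 * 32
= 256/5 = 51.20

51.20


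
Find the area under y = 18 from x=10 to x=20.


The area under a constant function y = 18 is a rectangle.
Width = 20 - 10 = 10
Height = 18
Area = width * height
= 10 * 18
= 180

180


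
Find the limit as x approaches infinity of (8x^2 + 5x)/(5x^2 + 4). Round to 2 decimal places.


For limits at infinity with equal-degree polynomials,
we compare leading coefficients.
Numerator leading term: 8x^2
Denominator leading term: 5x^2
Divide both by x^2:
lim = (8 + 5/x) / (5 + 4/x^2)
As x -> infinity, the 1/x and 1/x^2 terms vanish:
= 8/5 = 1.60

1.60


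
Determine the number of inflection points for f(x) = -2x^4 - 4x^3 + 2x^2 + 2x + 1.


Inflection points occur where f''(x) = 0 and concavity changes.
f(x) = -2x^4 - 4x^3 + 2x^2 + 2x + 1
f'(x) = -8x^3 - 12x^2 + 4x + 2
f''(x) = -24x^2 - 24x + 4
This is a quadratic in x. Use the discriminant to count real roots.
Discriminant = (-24)^2 - 4 * (-24) * 4
= 576 - (-384)
= 960
Since discriminant > 0, f''(x) = 0 has 2 distinct real solutions.
A quadratic with two distinct real roots changes sign at each root, so concavity changes at both.
Number of inflection points: 2

2


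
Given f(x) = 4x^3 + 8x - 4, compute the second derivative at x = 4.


First derivative:
f'(x) = 12x^2 + 8
Second derivative:
f''(x) = 24x
Substitute x = 4:
f''(4) = 24 * 4 + 0
= 96 + 0
= 96

96


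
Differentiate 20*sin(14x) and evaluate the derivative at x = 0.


Apply the chain rule to differentiate 20*sin(14x):
d/dx [20*sin(14x)]
= 20 * cos(14x) * d/dx(14x)
= 20 * 14 * cos(14x)
= 280 * cos(14x)
Evaluate at x = 0:
= 280 * cos(0)
= 280 * 1
= 280

280


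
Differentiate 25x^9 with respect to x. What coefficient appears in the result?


We apply the power rule: d/dx [ax^n] = a*n * x^(n-1)
d/dx [25x^9]
= 25 * 9 * x^(9-1)
= 225x^8
The coefficient is 225

225


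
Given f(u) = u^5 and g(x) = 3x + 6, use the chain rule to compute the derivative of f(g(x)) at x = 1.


Using the chain rule: (f(g(x)))' = f'(g(x)) * g'(x)
First, find g(1):
g(1) = 3 * 1 + 6 = 9
Next, f'(u) = 5u^4
And g'(x) = 3
So f'(g(1)) * g'(1)
= 5 * 9^4 * 3
= 5 * 6561 * 3
= 98415

98415


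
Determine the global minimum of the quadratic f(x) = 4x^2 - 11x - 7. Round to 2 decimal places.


For a quadratic f(x) = ax^2 + bx + c with a > 0, the minimum is at the vertex.
Vertex x-coordinate: x = -b/(2a)
x = -(-11) / (2 * 4)
x = 11/8
Substitute back to find the minimum value:
f(11/8) = 4 * (11/8)^2 - 11 * (11/8) - 7
= 121/16 - 121/8 - 7
= -233/16 ≈ -14.56

-14.56


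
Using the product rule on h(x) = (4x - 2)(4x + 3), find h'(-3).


Let u(x) = 4x - 2 and v(x) = 4x + 3
u'(x) = 4
v'(x) = 4
Product rule: h'(x) = u'(x)*v(x) + u(x)*v'(x)
= 4 * (4x + 3) + (4x - 2) * 4
At x = -3:
u(-3) = 4 * (-3) - 2 = -14
v(-3) = 4 * (-3) + 3 = -9
h'(-3) = 4 * (-9) + (-14) * 4
= -36 - 56
= -92

-92


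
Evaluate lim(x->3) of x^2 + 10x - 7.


Since polynomials are continuous, we use direct substitution.
lim(x->3) of x^2 + 10x - 7
= 1 * 3^2 + 10 * 3 - 7
= 9 + 30 - 7
= 32

32


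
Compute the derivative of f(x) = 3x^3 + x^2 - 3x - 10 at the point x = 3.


Differentiate f(x) = 3x^3 + x^2 - 3x - 10 term by term:
f'(x) = 9x^2 + 2x - 3
Substitute x = 3:
f'(3) = 9 * 3^2 + 2 * 3 - 3
= 81 + 6 - 3
= 84

84


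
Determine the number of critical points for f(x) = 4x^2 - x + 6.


Find where f'(x) = 0:
f'(x) = 8x - 1
Set f'(x) = 0:
8x - 1 = 0
x = 1 / 8 = 1/8
This is a linear equation in x, so there is exactly one solution.
Number of critical points: 1

1


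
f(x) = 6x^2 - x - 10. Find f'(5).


Differentiate term by term using power and sum rules:
f(x) = 6x^2 - x - 10
f'(x) = 12x - 1
Substitute x = 5:
f'(5) = 12 * 5 - 1
= 60 - 1
= 59

59


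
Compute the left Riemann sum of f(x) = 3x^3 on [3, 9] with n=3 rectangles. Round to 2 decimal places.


Left Riemann sum uses left endpoints of each subinterval.
Interval: [3, 9], n = 3
dx = (9 - 3) / 3 = 2
Left endpoints: [3, 5, 7]
f values: [81, 375, 1029]
Sum = dx * (sum of f values)
= 2 * 1485
= 2970 = 2970.00

2970.00


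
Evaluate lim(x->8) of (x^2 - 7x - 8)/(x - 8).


Direct substitution gives 0/0, so we factor the numerator.
Factor: (x^2 - 7x - 8) = (x - 8)(x + 1)
Cancel the common factor (x - 8):
(x^2 - 7x - 8)/(x - 8) = (x + 1)
Now substitute x = 8:
= (8) - (-1) = 9

9


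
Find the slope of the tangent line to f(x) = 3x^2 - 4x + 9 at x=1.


The slope of the tangent line equals f'(x) at the point.
f(x) = 3x^2 - 4x + 9
f'(x) = 6x - 4
At x = 1:
f'(1) = 6 * 1 - 4
= 6 - 4
= 2

2


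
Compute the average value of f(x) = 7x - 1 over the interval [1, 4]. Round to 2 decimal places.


Average value = 1/(b-a) * integral from a to b of f(x) dx
First compute the integral of 7x - 1:
F(x) = (7/2)x^2 - x
F(4) = 7/2 * 16 - 1 * 4 = 52
F(1) = 7/2 * 1 - 1 * 1 = 5/2
Integral = 52 - 5/2 = 99/2
Average = (99/2) / (4 - 1) = (99/2) / 3
= 33/2 = 16.50

16.50


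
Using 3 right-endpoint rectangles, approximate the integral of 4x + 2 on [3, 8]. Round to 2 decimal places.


Right Riemann sum uses right endpoints of each subinterval.
Interval: [3, 8], n = 3
dx = (8 - 3) / 3 = 5/3
Right endpoints: [14/3, 19/3, 8]
f values: [62/3, 82/3, 34]
Sum = dx * (sum of f values)
= 5/3 * 82
= 410/3 ≈ 136.67

136.67


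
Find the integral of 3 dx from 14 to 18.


The integral of a constant k over [a, b] equals k * (b - a).
integral from 14 to 18 of 3 dx
= 3 * (18 - 14)
= 3 * 4
= 12

12


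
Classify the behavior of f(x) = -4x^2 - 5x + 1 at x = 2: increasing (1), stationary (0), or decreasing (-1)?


Compute f'(x) to determine behavior:
f'(x) = -8x - 5
f'(2) = -8 * 2 - 5
= -16 - 5
= -21
Since f'(2) < 0, the function is decreasing (-1)

-1


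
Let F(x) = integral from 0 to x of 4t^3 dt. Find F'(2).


By the Fundamental Theorem of Calculus (Part 1):
If F(x) = integral from 0 to x of f(t) dt, then F'(x) = f(x)
Here f(t) = 4t^3
So F'(x) = 4x^3
Evaluate at x = 2:
F'(2) = 4 * 2^3
= 4 * 8
= 32

32


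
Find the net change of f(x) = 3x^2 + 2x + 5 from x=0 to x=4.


Net change = f(b) - f(a)
f(x) = 3x^2 + 2x + 5
Compute f(4):
f(4) = 3 * 4^2 + 2 * 4 + 5
= 48 + 8 + 5
= 61
Compute f(0):
f(0) = 3 * 0^2 + 2 * 0 + 5
= 0 + 0 + 5
= 5
Net change = 61 - 5 = 56

56


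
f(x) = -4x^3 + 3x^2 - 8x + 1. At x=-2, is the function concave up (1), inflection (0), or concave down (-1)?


Concavity is determined by the sign of f''(x).
f(x) = -4x^3 + 3x^2 - 8x + 1
f'(x) = -12x^2 + 6x - 8
f''(x) = -24x + 6
f''(-2) = -24 * (-2) + 6
= 48 + 6
= 54
Since f''(-2) > 0, the function is concave up (1)

1


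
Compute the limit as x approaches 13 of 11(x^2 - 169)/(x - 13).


Direct substitution gives 0/0, so we factor the numerator.
Factor: 11(x^2 - 169) = 11 * (x - 13)(x + 13)
Cancel the common factor (x - 13):
11(x^2 - 169)/(x - 13) = 11 * (x + 13)
Now substitute x = 13:
= 11 * (13 + 13) = 286

286


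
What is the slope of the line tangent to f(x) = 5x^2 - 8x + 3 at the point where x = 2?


The slope of the tangent line equals f'(x) at the point.
f(x) = 5x^2 - 8x + 3
f'(x) = 10x - 8
At x = 2:
f'(2) = 10 * 2 - 8
= 20 - 8
= 12

12


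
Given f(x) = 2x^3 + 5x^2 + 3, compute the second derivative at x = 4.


First derivative:
f'(x) = 6x^2 + 10x
Second derivative:
f''(x) = 12x + 10
Substitute x = 4:
f''(4) = 12 * 4 + 10
= 48 + 10
= 58

58


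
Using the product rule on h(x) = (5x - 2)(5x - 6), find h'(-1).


Let u(x) = 5x - 2 and v(x) = 5x - 6
u'(x) = 5
v'(x) = 5
Product rule: h'(x) = u'(x)*v(x) + u(x)*v'(x)
= 5 * (5x - 6) + (5x - 2) * 5
At x = -1:
u(-1) = 5 * (-1) - 2 = -7
v(-1) = 5 * (-1) - 6 = -11
h'(-1) = 5 * (-11) + (-7) * 5
= -55 - 35
= -90

-90


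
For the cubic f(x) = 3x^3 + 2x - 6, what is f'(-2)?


Differentiate f(x) = 3x^3 + 2x - 6 term by term:
f'(x) = 9x^2 + 2
Substitute x = -2:
f'(-2) = 9 * (-2)^2 + 0 * (-2) + 2
= 36 + 0 + 2
= 38

38


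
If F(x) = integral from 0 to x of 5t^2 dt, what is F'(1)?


By the Fundamental Theorem of Calculus (Part 1):
If F(x) = integral from 0 to x of f(t) dt, then F'(x) = f(x)
Here f(t) = 5t^2
So F'(x) = 5x^2
Evaluate at x = 1:
F'(1) = 5 * 1^2
= 5 * 1
= 5

5


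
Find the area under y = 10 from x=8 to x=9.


The area under a constant function y = 10 is a rectangle.
Width = 9 - 8 = 1
Height = 10
Area = width * height
= 1 * 10
= 10

10


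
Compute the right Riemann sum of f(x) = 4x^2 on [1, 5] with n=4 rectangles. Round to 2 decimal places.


Right Riemann sum uses right endpoints of each subinterval.
Interval: [1, 5], n = 4
dx = (5 - 1) / 4 = 1
Right endpoints: [2, 3, 4, 5]
f values: [16, 36, 64, 100]
Sum = dx * (sum of f values)
= 1 * 216
= 216 = 216.00

216.00


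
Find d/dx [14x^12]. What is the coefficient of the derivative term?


We apply the power rule: d/dx [ax^n] = a*n * x^(n-1)
d/dx [14x^12]
= 14 * 12 * x^(12-1)
= 168x^11
The coefficient is 168

168


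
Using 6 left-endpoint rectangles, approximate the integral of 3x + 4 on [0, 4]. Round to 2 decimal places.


Left Riemann sum uses left endpoints of each subinterval.
Interval: [0, 4], n = 6
dx = (4 - 0) / 6 = 2/3
Left endpoints: [0, 2/3, 4/3, 2, 8/3, 10/3]
f values: [4, 6, 8, 10, 12, 14]
Sum = dx * (sum of f values)
= 2/3 * 54
= 36 = 36.00

36.00


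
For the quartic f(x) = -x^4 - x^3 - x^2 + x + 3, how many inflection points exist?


Inflection points occur where f''(x) = 0 and concavity changes.
f(x) = -x^4 - x^3 - x^2 + x + 3
f'(x) = -4x^3 - 3x^2 - 2x + 1
f''(x) = -12x^2 - 6x - 2
This is a quadratic in x. Use the discriminant to count real roots.
Discriminant = (-6)^2 - 4 * (-12) * (-2)
= 36 - 96
= -60
Since discriminant < 0, f''(x) = 0 has no real solutions.
Number of inflection points: 0

0


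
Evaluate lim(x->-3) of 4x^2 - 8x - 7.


Since polynomials are continuous, we use direct substitution.
lim(x->-3) of 4x^2 - 8x - 7
= 4 * (-3)^2 - 8 * (-3) - 7
= 36 + 24 - 7
= 53

53


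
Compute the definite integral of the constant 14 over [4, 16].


The integral of a constant k over [a, b] equals k * (b - a).
integral from 4 to 16 of 14 dx
= 14 * (16 - 4)
= 14 * 12
= 168

168


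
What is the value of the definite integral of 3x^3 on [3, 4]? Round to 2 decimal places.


Find the antiderivative of 3x^3:
F(x) = 3/4 * x^4
Apply the Fundamental Theorem of Calculus:
F(4) - F(3)
= 3/4 * 4^4 - 3/4 * 3^4
= 3/4 * (256 - 81)
= 3/4 * 175
= 525/4 = 131.25

131.25


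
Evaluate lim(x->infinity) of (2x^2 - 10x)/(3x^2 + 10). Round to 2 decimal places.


For limits at infinity with equal-degree polynomials,
we compare leading coefficients.
Numerator leading term: 2x^2
Denominator leading term: 3x^2
Divide both by x^2:
lim = (2 - 10/x) / (3 + 10/x^2)
As x -> infinity, the 1/x and 1/x^2 terms vanish:
= 2/3 ≈ 0.67

0.67


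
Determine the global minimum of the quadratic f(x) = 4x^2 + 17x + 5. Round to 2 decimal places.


For a quadratic f(x) = ax^2 + bx + c with a > 0, the minimum is at the vertex.
Vertex x-coordinate: x = -b/(2a)
x = -(17) / (2 * 4)
x = -17/8
Substitute back to find the minimum value:
f(-17/8) = 4 * (-17/8)^2 + 17 * (-17/8) + 5
= 289/16 - 289/8 + 5
= -209/16 ≈ -13.06

-13.06


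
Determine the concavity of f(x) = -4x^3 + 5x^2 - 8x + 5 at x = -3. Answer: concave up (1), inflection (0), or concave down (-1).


Concavity is determined by the sign of f''(x).
f(x) = -4x^3 + 5x^2 - 8x + 5
f'(x) = -12x^2 + 10x - 8
f''(x) = -24x + 10
f''(-3) = -24 * (-3) + 10
= 72 + 10
= 82
Since f''(-3) > 0, the function is concave up (1)

1


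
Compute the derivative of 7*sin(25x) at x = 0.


Apply the chain rule to differentiate 7*sin(25x):
d/dx [7*sin(25x)]
= 7 * cos(25x) * d/dx(25x)
= 7 * 25 * cos(25x)
= 175 * cos(25x)
Evaluate at x = 0:
= 175 * cos(0)
= 175 * 1
= 175

175


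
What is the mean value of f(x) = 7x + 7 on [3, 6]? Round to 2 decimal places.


Average value = 1/(b-a) * integral from a to b of f(x) dx
First compute the integral of 7x + 7:
F(x) = (7/2)x^2 + 7x
F(6) = 7/2 * 36 + 7 * 6 = 168
F(3) = 7/2 * 9 + 7 * 3 = 105/2
Integral = 168 - 105/2 = 231/2
Average = (231/2) / (6 - 3) = (231/2) / 3
= 77/2 = 38.50

38.50


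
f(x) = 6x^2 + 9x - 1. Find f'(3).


Differentiate term by term using power and sum rules:
f(x) = 6x^2 + 9x - 1
f'(x) = 12x + 9
Substitute x = 3:
f'(3) = 12 * 3 + 9
= 36 + 9
= 45

45


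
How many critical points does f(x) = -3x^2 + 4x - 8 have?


Find where f'(x) = 0:
f'(x) = -6x + 4
Set f'(x) = 0:
-6x + 4 = 0
x = -4 / (-6) = 2/3
This is a linear equation in x, so there is exactly one solution.
Number of critical points: 1

1


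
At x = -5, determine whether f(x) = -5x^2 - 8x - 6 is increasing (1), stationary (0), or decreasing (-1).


Compute f'(x) to determine behavior:
f'(x) = -10x - 8
f'(-5) = -10 * (-5) - 8
= 50 - 8
= 42
Since f'(-5) > 0, the function is increasing (1)

1


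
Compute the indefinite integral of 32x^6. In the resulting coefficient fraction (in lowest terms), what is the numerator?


Apply the power rule for integration:
integral of ax^n dx = a/(n+1) * x^(n+1) + C
integral of 32x^6 dx
= 32/7 * x^7 + C
The coefficient in lowest terms is 32/7, and its numerator is 32

32


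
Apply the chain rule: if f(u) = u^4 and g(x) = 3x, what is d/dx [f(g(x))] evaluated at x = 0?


Using the chain rule: (f(g(x)))' = f'(g(x)) * g'(x)
First, find g(0):
g(0) = 3 * 0 + 0 = 0
Next, f'(u) = 4u^3
And g'(x) = 3
So f'(g(0)) * g'(0)
= 4 * 0^3 * 3
= 4 * 0 * 3
= 0

0


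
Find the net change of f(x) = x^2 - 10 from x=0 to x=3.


Net change = f(b) - f(a)
f(x) = x^2 - 10
Compute f(3):
f(3) = 1 * 3^2 + 0 * 3 - 10
= 9 + 0 - 10
= -1
Compute f(0):
f(0) = 1 * 0^2 + 0 * 0 - 10
= 0 + 0 - 10
= -10
Net change = -1 - (-10) = 9

9


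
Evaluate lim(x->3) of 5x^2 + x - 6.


Since polynomials are continuous, we use direct substitution.
lim(x->3) of 5x^2 + x - 6
= 5 * 3^2 + 1 * 3 - 6
= 45 + 3 - 6
= 42

42


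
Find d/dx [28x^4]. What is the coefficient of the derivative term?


We apply the power rule: d/dx [ax^n] = a*n * x^(n-1)
d/dx [28x^4]
= 28 * 4 * x^(4-1)
= 112x^3
The coefficient is 112

112


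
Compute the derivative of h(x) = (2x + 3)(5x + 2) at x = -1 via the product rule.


Let u(x) = 2x + 3 and v(x) = 5x + 2
u'(x) = 2
v'(x) = 5
Product rule: h'(x) = u'(x)*v(x) + u(x)*v'(x)
= 2 * (5x + 2) + (2x + 3) * 5
At x = -1:
u(-1) = 2 * (-1) + 3 = 1
v(-1) = 5 * (-1) + 2 = -3
h'(-1) = 2 * (-3) + 1 * 5
= -6 + 5
= -1

-1


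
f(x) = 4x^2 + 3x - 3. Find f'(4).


Differentiate term by term using power and sum rules:
f(x) = 4x^2 + 3x - 3
f'(x) = 8x + 3
Substitute x = 4:
f'(4) = 8 * 4 + 3
= 32 + 3
= 35

35


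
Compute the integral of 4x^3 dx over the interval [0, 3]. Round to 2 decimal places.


Find the antiderivative of 4x^3:
F(x) = 4/4 * x^4
Apply the Fundamental Theorem of Calculus:
F(3) - F(0)
= 4/4 * 3^4 - 4/4 * 0^4
= 4/4 * (81 - 0)
= 4/4 * 81
= 81 = 81.00

81.00


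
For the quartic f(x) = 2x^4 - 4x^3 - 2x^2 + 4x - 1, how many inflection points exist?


Inflection points occur where f''(x) = 0 and concavity changes.
f(x) = 2x^4 - 4x^3 - 2x^2 + 4x - 1
f'(x) = 8x^3 - 12x^2 - 4x + 4
f''(x) = 24x^2 - 24x - 4
This is a quadratic in x. Use the discriminant to count real roots.
Discriminant = (-24)^2 - 4 * 24 * (-4)
= 576 - (-384)
= 960
Since discriminant > 0, f''(x) = 0 has 2 distinct real solutions.
A quadratic with two distinct real roots changes sign at each root, so concavity changes at both.
Number of inflection points: 2

2


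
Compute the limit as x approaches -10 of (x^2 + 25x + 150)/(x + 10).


Direct substitution gives 0/0, so we factor the numerator.
Factor: (x^2 + 25x + 150) = (x + 10)(x + 15)
Cancel the common factor (x + 10):
(x^2 + 25x + 150)/(x + 10) = (x + 15)
Now substitute x = -10:
= (-10) - (-15) = 5

5


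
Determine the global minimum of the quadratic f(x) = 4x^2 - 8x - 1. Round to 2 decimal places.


For a quadratic f(x) = ax^2 + bx + c with a > 0, the minimum is at the vertex.
Vertex x-coordinate: x = -b/(2a)
x = -(-8) / (2 * 4)
x = 8/8 = 1
Substitute back to find the minimum value:
f(1) = 4 * 1^2 - 8 * 1 - 1
= 4 - 8 - 1
= -5 = -5.00

-5.00


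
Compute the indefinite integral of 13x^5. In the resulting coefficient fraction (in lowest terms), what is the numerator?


Apply the power rule for integration:
integral of ax^n dx = a/(n+1) * x^(n+1) + C
integral of 13x^5 dx
= 13/6 * x^6 + C
The coefficient in lowest terms is 13/6, and its numerator is 13

13


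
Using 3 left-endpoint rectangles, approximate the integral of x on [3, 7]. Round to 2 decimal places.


Left Riemann sum uses left endpoints of each subinterval.
Interval: [3, 7], n = 3
dx = (7 - 3) / 3 = 4/3
Left endpoints: [3, 13/3, 17/3]
f values: [3, 13/3, 17/3]
Sum = dx * (sum of f values)
= 4/3 * 13
= 52/3 ≈ 17.33

17.33


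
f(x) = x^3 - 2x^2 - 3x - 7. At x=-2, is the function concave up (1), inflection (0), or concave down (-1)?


Concavity is determined by the sign of f''(x).
f(x) = x^3 - 2x^2 - 3x - 7
f'(x) = 3x^2 - 4x - 3
f''(x) = 6x - 4
f''(-2) = 6 * (-2) - 4
= -12 - 4
= -16
Since f''(-2) < 0, the function is concave down (-1)

-1


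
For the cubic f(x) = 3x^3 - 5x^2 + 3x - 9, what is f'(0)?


Differentiate f(x) = 3x^3 - 5x^2 + 3x - 9 term by term:
f'(x) = 9x^2 - 10x + 3
Substitute x = 0:
f'(0) = 9 * 0^2 - 10 * 0 + 3
= 0 + 0 + 3
= 3

3


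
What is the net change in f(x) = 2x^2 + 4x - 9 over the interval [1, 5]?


Net change = f(b) - f(a)
f(x) = 2x^2 + 4x - 9
Compute f(5):
f(5) = 2 * 5^2 + 4 * 5 - 9
= 50 + 20 - 9
= 61
Compute f(1):
f(1) = 2 * 1^2 + 4 * 1 - 9
= 2 + 4 - 9
= -3
Net change = 61 - (-3) = 64

64


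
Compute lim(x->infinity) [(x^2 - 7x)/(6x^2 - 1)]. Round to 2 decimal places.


For limits at infinity with equal-degree polynomials,
we compare leading coefficients.
Numerator leading term: x^2
Denominator leading term: 6x^2
Divide both by x^2:
lim = (1 - 7/x) / (6 - 1/x^2)
As x -> infinity, the 1/x and 1/x^2 terms vanish:
= 1/6 ≈ 0.17

0.17


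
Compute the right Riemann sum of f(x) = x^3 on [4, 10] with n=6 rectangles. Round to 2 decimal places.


Right Riemann sum uses right endpoints of each subinterval.
Interval: [4, 10], n = 6
dx = (10 - 4) / 6 = 1
Right endpoints: [5, 6, 7, 8, 9, 10]
f values: [125, 216, 343, 512, 729, 1000]
Sum = dx * (sum of f values)
= 1 * 2925
= 2925 = 2925.00

2925.00


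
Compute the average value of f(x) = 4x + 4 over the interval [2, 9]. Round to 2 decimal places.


Average value = 1/(b-a) * integral from a to b of f(x) dx
First compute the integral of 4x + 4:
F(x) = 2x^2 + 4x
F(9) = 2 * 81 + 4 * 9 = 198
F(2) = 2 * 4 + 4 * 2 = 16
Integral = 198 - 16 = 182
Average = 182 / (9 - 2) = 182 / 7
= 26 = 26.00

26.00


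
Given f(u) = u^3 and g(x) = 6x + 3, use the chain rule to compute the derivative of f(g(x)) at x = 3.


Using the chain rule: (f(g(x)))' = f'(g(x)) * g'(x)
First, find g(3):
g(3) = 6 * 3 + 3 = 21
Next, f'(u) = 3u^2
And g'(x) = 6
So f'(g(3)) * g'(3)
= 3 * 21^2 * 6
= 3 * 441 * 6
= 7938

7938


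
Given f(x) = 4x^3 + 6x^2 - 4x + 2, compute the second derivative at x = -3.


First derivative:
f'(x) = 12x^2 + 12x - 4
Second derivative:
f''(x) = 24x + 12
Substitute x = -3:
f''(-3) = 24 * (-3) + 12
= -72 + 12
= -60

-60


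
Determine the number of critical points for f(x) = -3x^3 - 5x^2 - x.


Find where f'(x) = 0:
f(x) = -3x^3 - 5x^2 - x
f'(x) = -9x^2 - 10x - 1
This is a quadratic in x. Use the discriminant to count real roots.
Discriminant = (-10)^2 - 4 * (-9) * (-1)
= 100 - 36
= 64
Since discriminant > 0, f'(x) = 0 has 2 real solutions.
Number of critical points: 2

2


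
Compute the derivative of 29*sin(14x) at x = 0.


Apply the chain rule to differentiate 29*sin(14x):
d/dx [29*sin(14x)]
= 29 * cos(14x) * d/dx(14x)
= 29 * 14 * cos(14x)
= 406 * cos(14x)
Evaluate at x = 0:
= 406 * cos(0)
= 406 * 1
= 406

406


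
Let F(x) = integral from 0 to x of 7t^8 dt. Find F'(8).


By the Fundamental Theorem of Calculus (Part 1):
If F(x) = integral from 0 to x of f(t) dt, then F'(x) = f(x)
Here f(t) = 7t^8
So F'(x) = 7x^8
Evaluate at x = 8:
F'(8) = 7 * 8^8
= 7 * 16777216
= 117440512

117440512


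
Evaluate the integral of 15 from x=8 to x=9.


The integral of a constant k over [a, b] equals k * (b - a).
integral from 8 to 9 of 15 dx
= 15 * (9 - 8)
= 15 * 1
= 15

15


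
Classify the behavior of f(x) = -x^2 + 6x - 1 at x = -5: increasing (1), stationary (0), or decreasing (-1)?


Compute f'(x) to determine behavior:
f'(x) = -2x + 6
f'(-5) = -2 * (-5) + 6
= 10 + 6
= 16
Since f'(-5) > 0, the function is increasing (1)

1


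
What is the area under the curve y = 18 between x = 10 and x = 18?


The area under a constant function y = 18 is a rectangle.
Width = 18 - 10 = 8
Height = 18
Area = width * height
= 8 * 18
= 144

144


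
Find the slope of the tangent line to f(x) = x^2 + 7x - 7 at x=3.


The slope of the tangent line equals f'(x) at the point.
f(x) = x^2 + 7x - 7
f'(x) = 2x + 7
At x = 3:
f'(3) = 2 * 3 + 7
= 6 + 7
= 13

13


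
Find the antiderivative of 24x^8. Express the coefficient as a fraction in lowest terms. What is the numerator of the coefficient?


Apply the power rule for integration:
integral of ax^n dx = a/(n+1) * x^(n+1) + C
integral of 24x^8 dx
= 24/9 * x^9 + C
= 8/3 * x^9 + C
The coefficient in lowest terms is 8/3, and its numerator is 8

8


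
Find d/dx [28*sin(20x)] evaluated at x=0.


Apply the chain rule to differentiate 28*sin(20x):
d/dx [28*sin(20x)]
= 28 * cos(20x) * d/dx(20x)
= 28 * 20 * cos(20x)
= 560 * cos(20x)
Evaluate at x = 0:
= 560 * cos(0)
= 560 * 1
= 560

560


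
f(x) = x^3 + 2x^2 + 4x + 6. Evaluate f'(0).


Differentiate f(x) = x^3 + 2x^2 + 4x + 6 term by term:
f'(x) = 3x^2 + 4x + 4
Substitute x = 0:
f'(0) = 3 * 0^2 + 4 * 0 + 4
= 0 + 0 + 4
= 4

4


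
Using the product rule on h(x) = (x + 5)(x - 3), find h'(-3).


Let u(x) = x + 5 and v(x) = x - 3
u'(x) = 1
v'(x) = 1
Product rule: h'(x) = u'(x)*v(x) + u(x)*v'(x)
= 1 * (x - 3) + (x + 5) * 1
At x = -3:
u(-3) = 1 * (-3) + 5 = 2
v(-3) = 1 * (-3) - 3 = -6
h'(-3) = 1 * (-6) + 2 * 1
= -6 + 2
= -4

-4


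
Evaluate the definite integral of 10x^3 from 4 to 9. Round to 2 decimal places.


Find the antiderivative of 10x^3:
F(x) = 10/4 * x^4
Apply the Fundamental Theorem of Calculus:
F(9) - F(4)
= 10/4 * 9^4 - 10/4 * 4^4
= 10/4 * (6561 - 256)
= 10/4 * 6305
= 31525/2 = 15762.50

15762.50


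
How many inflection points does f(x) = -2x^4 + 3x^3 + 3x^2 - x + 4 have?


Inflection points occur where f''(x) = 0 and concavity changes.
f(x) = -2x^4 + 3x^3 + 3x^2 - x + 4
f'(x) = -8x^3 + 9x^2 + 6x - 1
f''(x) = -24x^2 + 18x + 6
This is a quadratic in x. Use the discriminant to count real roots.
Discriminant = (18)^2 - 4 * (-24) * 6
= 324 - (-576)
= 900
Since discriminant > 0, f''(x) = 0 has 2 distinct real solutions.
A quadratic with two distinct real roots changes sign at each root, so concavity changes at both.
Number of inflection points: 2

2


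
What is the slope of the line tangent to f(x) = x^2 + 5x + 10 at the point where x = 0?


The slope of the tangent line equals f'(x) at the point.
f(x) = x^2 + 5x + 10
f'(x) = 2x + 5
At x = 0:
f'(0) = 2 * 0 + 5
= 0 + 5
= 5

5
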